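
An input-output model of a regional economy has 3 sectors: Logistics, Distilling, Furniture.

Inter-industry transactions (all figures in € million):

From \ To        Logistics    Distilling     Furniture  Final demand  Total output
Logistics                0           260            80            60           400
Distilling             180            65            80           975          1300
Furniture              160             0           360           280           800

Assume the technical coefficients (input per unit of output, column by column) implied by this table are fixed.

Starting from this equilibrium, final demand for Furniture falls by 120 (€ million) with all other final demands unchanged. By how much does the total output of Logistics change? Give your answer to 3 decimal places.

Δx_1 = -32.319

Technical coefficients a_ij = z_ij / X_j:
  a_11 = 0/400 = 0.00, a_21 = 180/400 = 0.45, a_31 = 160/400 = 0.40
  a_12 = 260/1300 = 0.20, a_22 = 65/1300 = 0.05, a_32 = 0/1300 = 0.00
  a_13 = 80/800 = 0.10, a_23 = 80/800 = 0.10, a_33 = 360/800 = 0.45
I − A =
  [   1.00    -0.20    -0.10]
  [  -0.45     0.95    -0.10]
  [  -0.40     0.00     0.55]
Cofactors of I−A, C_ij = (−1)^(i+j)·(minor ij) (rows/columns in the sector order above):
  C_11 = (0.95)(0.55) − (-0.10)(0.00) = 0.5225
  C_12 = −[(-0.45)(0.55) − (-0.10)(-0.40)] = 0.2875
  C_13 = (-0.45)(0.00) − (0.95)(-0.40) = 0.3800
  C_21 = −[(-0.20)(0.55) − (-0.10)(0.00)] = 0.1100
  C_22 = (1.00)(0.55) − (-0.10)(-0.40) = 0.5100
  C_23 = −[(1.00)(0.00) − (-0.20)(-0.40)] = 0.0800
  C_31 = (-0.20)(-0.10) − (-0.10)(0.95) = 0.1150
  C_32 = −[(1.00)(-0.10) − (-0.10)(-0.45)] = 0.1450
  C_33 = (1.00)(0.95) − (-0.20)(-0.45) = 0.8600
det(I−A) = Σ_j (I−A)_1j·C_1j = (1.00)(0.5225) + (-0.20)(0.2875) + (-0.10)(0.3800) = 0.4270
adj(I−A) = Cᵀ =
  [ 0.5225   0.1100   0.1150]
  [ 0.2875   0.5100   0.1450]
  [ 0.3800   0.0800   0.8600]
(I − A)⁻¹ = adj(I−A) / det(I−A) ≈
  [   1.2237     0.2576     0.2693]
  [   0.6733     1.1944     0.3396]
  [   0.8899     0.1874     2.0141]
Δx = (I − A)⁻¹ Δd with Δd having -120 in the Furniture component and 0 elsewhere.
So Δx_1 = L_13 · (-120), where L_13 = adj(I−A)_13 / det(I−A) = 0.1150 / 0.4270.
Δx_1 = 0.1150 × (-120) / 0.4270 = -13.80 / 0.4270 ≈ -32.319.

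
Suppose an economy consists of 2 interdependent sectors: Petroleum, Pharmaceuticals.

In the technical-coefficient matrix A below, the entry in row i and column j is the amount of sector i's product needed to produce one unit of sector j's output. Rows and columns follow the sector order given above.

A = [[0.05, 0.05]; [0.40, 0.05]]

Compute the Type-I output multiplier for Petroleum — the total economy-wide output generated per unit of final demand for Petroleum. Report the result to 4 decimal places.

m_1 = 1.5297

I − A =
  [   0.95    -0.05]
  [  -0.40     0.95]
det(I−A) = (0.95)(0.95) − (-0.05)(-0.40) = 0.8825
adj(I−A) = [[0.95, 0.05], [0.40, 0.95]]
(I − A)⁻¹ = adj(I−A) / det(I−A) ≈
  [   1.07649     0.05666]
  [   0.45326     1.07649]
The output multiplier for sector j is the column-j sum of the Leontief inverse (I − A)⁻¹ = adj(I−A) / det(I−A).
Column 1 of adj(I−A): (0.95, 0.40); det(I−A) = 0.8825.
m_1 = (0.95 + 0.40) / 0.8825 = 1.35 / 0.8825 ≈ 1.5297.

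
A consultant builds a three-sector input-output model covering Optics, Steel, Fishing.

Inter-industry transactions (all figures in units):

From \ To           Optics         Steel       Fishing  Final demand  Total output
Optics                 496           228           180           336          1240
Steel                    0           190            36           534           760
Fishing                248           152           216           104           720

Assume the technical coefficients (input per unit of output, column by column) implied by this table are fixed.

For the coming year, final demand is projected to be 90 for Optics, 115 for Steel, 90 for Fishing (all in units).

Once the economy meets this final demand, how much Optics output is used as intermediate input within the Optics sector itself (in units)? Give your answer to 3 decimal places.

z_11 = 140.745

Technical coefficients a_ij = z_ij / X_j:
  a_11 = 496/1240 = 0.40, a_21 = 0/1240 = 0.00, a_31 = 248/1240 = 0.20
  a_12 = 228/760 = 0.30, a_22 = 190/760 = 0.25, a_32 = 152/760 = 0.20
  a_13 = 180/720 = 0.25, a_23 = 36/720 = 0.05, a_33 = 216/720 = 0.30
I − A =
  [   0.60    -0.30    -0.25]
  [   0.00     0.75    -0.05]
  [  -0.20    -0.20     0.70]
Cofactors of I−A, C_ij = (−1)^(i+j)·(minor ij) (rows/columns in the sector order above):
  C_11 = (0.75)(0.70) − (-0.05)(-0.20) = 0.5150
  C_12 = −[(0.00)(0.70) − (-0.05)(-0.20)] = 0.0100
  C_13 = (0.00)(-0.20) − (0.75)(-0.20) = 0.1500
  C_21 = −[(-0.30)(0.70) − (-0.25)(-0.20)] = 0.2600
  C_22 = (0.60)(0.70) − (-0.25)(-0.20) = 0.3700
  C_23 = −[(0.60)(-0.20) − (-0.30)(-0.20)] = 0.1800
  C_31 = (-0.30)(-0.05) − (-0.25)(0.75) = 0.2025
  C_32 = −[(0.60)(-0.05) − (-0.25)(0.00)] = 0.0300
  C_33 = (0.60)(0.75) − (-0.30)(0.00) = 0.4500
det(I−A) = Σ_j (I−A)_1j·C_1j = (0.60)(0.5150) + (-0.30)(0.0100) + (-0.25)(0.1500) = 0.2685
adj(I−A) = Cᵀ =
  [ 0.5150   0.2600   0.2025]
  [ 0.0100   0.3700   0.0300]
  [ 0.1500   0.1800   0.4500]
(I − A)⁻¹ = adj(I−A) / det(I−A) ≈
  [   1.9181     0.9683     0.7542]
  [   0.0372     1.3780     0.1117]
  [   0.5587     0.6704     1.6760]
First solve x = (I − A)⁻¹ d = adj(I−A)·d / det(I−A); in particular x_1 = (0.5150·90 + 0.2600·115 + 0.2025·90) / 0.2685 = 94.475 / 0.2685 ≈ 351.86220.
Intermediate flow from 1 to 1: z_11 = a_11 · x_1 = 0.40 × 94.475 / 0.2685 = 37.79 / 0.2685 ≈ 140.745.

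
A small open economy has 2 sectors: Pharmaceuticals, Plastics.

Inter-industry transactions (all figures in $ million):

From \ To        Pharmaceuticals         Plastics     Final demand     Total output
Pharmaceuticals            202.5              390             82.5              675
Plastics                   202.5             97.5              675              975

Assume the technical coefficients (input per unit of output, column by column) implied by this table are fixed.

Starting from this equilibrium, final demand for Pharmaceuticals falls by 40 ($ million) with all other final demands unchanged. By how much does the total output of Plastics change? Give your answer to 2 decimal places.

Δx_2 = -23.53

Technical coefficients a_ij = z_ij / X_j:
  a_11 = 202.5/675 = 0.30, a_21 = 202.5/675 = 0.30
  a_12 = 390/975 = 0.40, a_22 = 97.5/975 = 0.10
I − A =
  [   0.70    -0.40]
  [  -0.30     0.90]
det(I−A) = (0.70)(0.90) − (-0.40)(-0.30) = 0.5100
adj(I−A) = [[0.90, 0.40], [0.30, 0.70]]
(I − A)⁻¹ = adj(I−A) / det(I−A) ≈
  [   1.7647     0.7843]
  [   0.5882     1.3725]
Δx = (I − A)⁻¹ Δd with Δd having -40 in the Pharmaceuticals component and 0 elsewhere.
So Δx_2 = L_21 · (-40), where L_21 = adj(I−A)_21 / det(I−A) = 0.30 / 0.5100.
Δx_2 = 0.30 × (-40) / 0.5100 = -12.00 / 0.5100 ≈ -23.53.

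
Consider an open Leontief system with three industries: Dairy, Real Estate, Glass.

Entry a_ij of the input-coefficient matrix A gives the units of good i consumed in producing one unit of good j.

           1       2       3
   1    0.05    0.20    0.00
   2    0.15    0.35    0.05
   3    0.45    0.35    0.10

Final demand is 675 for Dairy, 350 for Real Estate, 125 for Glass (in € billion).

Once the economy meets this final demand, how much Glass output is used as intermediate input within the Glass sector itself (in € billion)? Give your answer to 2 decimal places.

I − A =
  [   0.95    -0.20     0.00]
  [  -0.15     0.65    -0.05]
  [  -0.45    -0.35     0.90]
Cofactors of I−A, C_ij = (−1)^(i+j)·(minor ij) (rows/columns in the sector order above):
  C_11 = (0.65)(0.90) − (-0.05)(-0.35) = 0.5675
  C_12 = −[(-0.15)(0.90) − (-0.05)(-0.45)] = 0.1575
  C_13 = (-0.15)(-0.35) − (0.65)(-0.45) = 0.3450
  C_21 = −[(-0.20)(0.90) − (0.00)(-0.35)] = 0.1800
  C_22 = (0.95)(0.90) − (0.00)(-0.45) = 0.8550
  C_23 = −[(0.95)(-0.35) − (-0.20)(-0.45)] = 0.4225
  C_31 = (-0.20)(-0.05) − (0.00)(0.65) = 0.0100
  C_32 = −[(0.95)(-0.05) − (0.00)(-0.15)] = 0.0475
  C_33 = (0.95)(0.65) − (-0.20)(-0.15) = 0.5875
det(I−A) = Σ_j (I−A)_1j·C_1j = (0.95)(0.5675) + (-0.20)(0.1575) + (0.00)(0.3450) = 0.507625
adj(I−A) = Cᵀ =
  [ 0.5675   0.1800   0.0100]
  [ 0.1575   0.8550   0.0475]
  [ 0.3450   0.4225   0.5875]
(I − A)⁻¹ = adj(I−A) / det(I−A) ≈
  [   1.1180     0.3546     0.0197]
  [   0.3103     1.6843     0.0936]
  [   0.6796     0.8323     1.1574]
First solve x = (I − A)⁻¹ d = adj(I−A)·d / det(I−A); in particular x_3 = (0.3450·675 + 0.4225·350 + 0.5875·125) / 0.507625 = 454.1875 / 0.507625 ≈ 894.7304.
Intermediate flow from 3 to 3: z_33 = a_33 · x_3 = 0.10 × 454.1875 / 0.507625 = 45.41875 / 0.507625 ≈ 89.47.

z_33 = 89.47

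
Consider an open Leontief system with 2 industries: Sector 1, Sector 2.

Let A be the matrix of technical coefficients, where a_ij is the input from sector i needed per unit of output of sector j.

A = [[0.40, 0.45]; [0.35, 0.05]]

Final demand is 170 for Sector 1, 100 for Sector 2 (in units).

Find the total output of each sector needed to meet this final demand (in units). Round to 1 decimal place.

x_1 = 500.6, x_2 = 289.7

I − A =
  [   0.60    -0.45]
  [  -0.35     0.95]
det(I−A) = (0.60)(0.95) − (-0.45)(-0.35) = 0.4125
adj(I−A) = [[0.95, 0.45], [0.35, 0.60]]
(I − A)⁻¹ = adj(I−A) / det(I−A) ≈
  [   2.3030     1.0909]
  [   0.8485     1.4545]
x = (I − A)⁻¹ d = adj(I−A)·d / det(I−A), with det(I−A) = 0.4125:
  x_1 = (0.95·170 + 0.45·100) / 0.4125 = 206.50 / 0.4125 ≈ 500.6
  x_2 = (0.35·170 + 0.60·100) / 0.4125 = 119.50 / 0.4125 ≈ 289.7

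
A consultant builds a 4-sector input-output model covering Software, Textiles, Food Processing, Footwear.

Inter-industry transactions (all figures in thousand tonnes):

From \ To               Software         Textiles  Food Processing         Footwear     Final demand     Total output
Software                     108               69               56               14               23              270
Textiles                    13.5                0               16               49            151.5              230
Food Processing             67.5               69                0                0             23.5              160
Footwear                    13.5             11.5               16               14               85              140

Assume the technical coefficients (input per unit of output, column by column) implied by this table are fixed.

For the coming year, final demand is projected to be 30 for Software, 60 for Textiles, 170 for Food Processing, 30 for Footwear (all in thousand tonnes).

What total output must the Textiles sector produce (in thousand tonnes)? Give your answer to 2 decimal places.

x_2 = 134.58

Technical coefficients a_ij = z_ij / X_j:
  a_11 = 108/270 = 0.40, a_21 = 13.5/270 = 0.05, a_31 = 67.5/270 = 0.25, a_41 = 13.5/270 = 0.05
  a_12 = 69/230 = 0.30, a_22 = 0/230 = 0.00, a_32 = 69/230 = 0.30, a_42 = 11.5/230 = 0.05
  a_13 = 56/160 = 0.35, a_23 = 16/160 = 0.10, a_33 = 0/160 = 0.00, a_43 = 16/160 = 0.10
  a_14 = 14/140 = 0.10, a_24 = 49/140 = 0.35, a_34 = 0/140 = 0.00, a_44 = 14/140 = 0.10
I − A =
  [   0.60    -0.30    -0.35    -0.10]
  [  -0.05     1.00    -0.10    -0.35]
  [  -0.25    -0.30     1.00     0.00]
  [  -0.05    -0.05    -0.10     0.90]
Compute the cofactors C_ij = (−1)^(i+j)·(3×3 minor ij) of I−A; the adjugate is their transpose:
adj(I−A) = Cᵀ =
  [ 0.845000   0.372500   0.356875   0.238750]
  [ 0.093750   0.453750   0.096875   0.186875]
  [ 0.239375   0.229250   0.505500   0.115750]
  [ 0.078750   0.071375   0.081375   0.466750]
det(I−A) = Σ_j (I−A)_1j·C_1j = (0.60)(0.845000) + (-0.30)(0.093750) + (-0.35)(0.239375) + (-0.10)(0.078750) = 0.38721875
(I − A)⁻¹ = adj(I−A) / det(I−A) ≈
  [   2.1822     0.9620     0.9216     0.6166]
  [   0.2421     1.1718     0.2502     0.4826]
  [   0.6182     0.5920     1.3055     0.2989]
  [   0.2034     0.1843     0.2102     1.2054]
x = (I − A)⁻¹ d = adj(I−A)·d / det(I−A), with det(I−A) = 0.38721875:
  x_1 = (0.845000·30 + 0.372500·60 + 0.356875·170 + 0.238750·30) / 0.38721875 = 115.53125 / 0.38721875 ≈ 298.36
  x_2 = (0.093750·30 + 0.453750·60 + 0.096875·170 + 0.186875·30) / 0.38721875 = 52.1125 / 0.38721875 ≈ 134.58
  x_3 = (0.239375·30 + 0.229250·60 + 0.505500·170 + 0.115750·30) / 0.38721875 = 110.34375 / 0.38721875 ≈ 284.96
  x_4 = (0.078750·30 + 0.071375·60 + 0.081375·170 + 0.466750·30) / 0.38721875 = 34.48125 / 0.38721875 ≈ 89.05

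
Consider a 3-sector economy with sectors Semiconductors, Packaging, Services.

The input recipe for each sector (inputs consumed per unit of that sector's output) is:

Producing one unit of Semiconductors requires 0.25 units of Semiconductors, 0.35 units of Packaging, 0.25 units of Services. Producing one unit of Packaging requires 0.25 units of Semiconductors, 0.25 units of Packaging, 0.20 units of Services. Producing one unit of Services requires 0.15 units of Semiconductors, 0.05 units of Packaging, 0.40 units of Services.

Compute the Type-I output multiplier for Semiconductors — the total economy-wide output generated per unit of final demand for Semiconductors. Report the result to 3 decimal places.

I − A =
  [   0.75    -0.25    -0.15]
  [  -0.35     0.75    -0.05]
  [  -0.25    -0.20     0.60]
Cofactors of I−A, C_ij = (−1)^(i+j)·(minor ij) (rows/columns in the sector order above):
  C_11 = (0.75)(0.60) − (-0.05)(-0.20) = 0.4400
  C_12 = −[(-0.35)(0.60) − (-0.05)(-0.25)] = 0.2225
  C_13 = (-0.35)(-0.20) − (0.75)(-0.25) = 0.2575
  C_21 = −[(-0.25)(0.60) − (-0.15)(-0.20)] = 0.1800
  C_22 = (0.75)(0.60) − (-0.15)(-0.25) = 0.4125
  C_23 = −[(0.75)(-0.20) − (-0.25)(-0.25)] = 0.2125
  C_31 = (-0.25)(-0.05) − (-0.15)(0.75) = 0.1250
  C_32 = −[(0.75)(-0.05) − (-0.15)(-0.35)] = 0.0900
  C_33 = (0.75)(0.75) − (-0.25)(-0.35) = 0.4750
det(I−A) = Σ_j (I−A)_1j·C_1j = (0.75)(0.4400) + (-0.25)(0.2225) + (-0.15)(0.2575) = 0.23575
adj(I−A) = Cᵀ =
  [ 0.4400   0.1800   0.1250]
  [ 0.2225   0.4125   0.0900]
  [ 0.2575   0.2125   0.4750]
(I − A)⁻¹ = adj(I−A) / det(I−A) ≈
  [   1.8664     0.7635     0.5302]
  [   0.9438     1.7497     0.3818]
  [   1.0923     0.9014     2.0148]
The output multiplier for sector j is the column-j sum of the Leontief inverse (I − A)⁻¹ = adj(I−A) / det(I−A).
Column 1 of adj(I−A): (0.4400, 0.2225, 0.2575); det(I−A) = 0.23575.
m_1 = (0.4400 + 0.2225 + 0.2575) / 0.23575 = 0.92 / 0.23575 ≈ 3.902.

m_1 = 3.902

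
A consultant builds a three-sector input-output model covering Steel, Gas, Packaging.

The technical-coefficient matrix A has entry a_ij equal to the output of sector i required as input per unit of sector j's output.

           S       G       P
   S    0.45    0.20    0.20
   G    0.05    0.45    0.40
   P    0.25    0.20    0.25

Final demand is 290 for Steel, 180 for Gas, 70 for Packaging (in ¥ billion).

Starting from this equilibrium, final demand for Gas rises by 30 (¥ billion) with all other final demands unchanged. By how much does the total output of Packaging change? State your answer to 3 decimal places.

Δx_P = 38.133

I − A =
  [   0.55    -0.20    -0.20]
  [  -0.05     0.55    -0.40]
  [  -0.25    -0.20     0.75]
Cofactors of I−A, C_ij = (−1)^(i+j)·(minor ij) (rows/columns in the sector order above):
  C_11 = (0.55)(0.75) − (-0.40)(-0.20) = 0.3325
  C_12 = −[(-0.05)(0.75) − (-0.40)(-0.25)] = 0.1375
  C_13 = (-0.05)(-0.20) − (0.55)(-0.25) = 0.1475
  C_21 = −[(-0.20)(0.75) − (-0.20)(-0.20)] = 0.1900
  C_22 = (0.55)(0.75) − (-0.20)(-0.25) = 0.3625
  C_23 = −[(0.55)(-0.20) − (-0.20)(-0.25)] = 0.1600
  C_31 = (-0.20)(-0.40) − (-0.20)(0.55) = 0.1900
  C_32 = −[(0.55)(-0.40) − (-0.20)(-0.05)] = 0.2300
  C_33 = (0.55)(0.55) − (-0.20)(-0.05) = 0.2925
det(I−A) = Σ_j (I−A)_1j·C_1j = (0.55)(0.3325) + (-0.20)(0.1375) + (-0.20)(0.1475) = 0.125875
adj(I−A) = Cᵀ =
  [ 0.3325   0.1900   0.1900]
  [ 0.1375   0.3625   0.2300]
  [ 0.1475   0.1600   0.2925]
(I − A)⁻¹ = adj(I−A) / det(I−A) ≈
  [   2.6415     1.5094     1.5094]
  [   1.0924     2.8798     1.8272]
  [   1.1718     1.2711     2.3237]
Δx = (I − A)⁻¹ Δd with Δd having +30 in the Gas component and 0 elsewhere.
So Δx_P = L_PG · (+30), where L_PG = adj(I−A)_PG / det(I−A) = 0.1600 / 0.125875.
Δx_P = 0.1600 × (+30) / 0.125875 = 4.80 / 0.125875 ≈ 38.133.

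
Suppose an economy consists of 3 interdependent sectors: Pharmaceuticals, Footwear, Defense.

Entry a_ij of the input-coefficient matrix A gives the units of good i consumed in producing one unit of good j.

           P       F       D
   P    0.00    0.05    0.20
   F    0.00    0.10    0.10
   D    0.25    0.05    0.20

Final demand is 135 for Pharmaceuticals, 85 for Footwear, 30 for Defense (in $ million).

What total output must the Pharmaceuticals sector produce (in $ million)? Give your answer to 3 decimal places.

x_P = 158.991

I − A =
  [   1.00    -0.05    -0.20]
  [   0.00     0.90    -0.10]
  [  -0.25    -0.05     0.80]
Cofactors of I−A, C_ij = (−1)^(i+j)·(minor ij) (rows/columns in the sector order above):
  C_11 = (0.90)(0.80) − (-0.10)(-0.05) = 0.7150
  C_12 = −[(0.00)(0.80) − (-0.10)(-0.25)] = 0.0250
  C_13 = (0.00)(-0.05) − (0.90)(-0.25) = 0.2250
  C_21 = −[(-0.05)(0.80) − (-0.20)(-0.05)] = 0.0500
  C_22 = (1.00)(0.80) − (-0.20)(-0.25) = 0.7500
  C_23 = −[(1.00)(-0.05) − (-0.05)(-0.25)] = 0.0625
  C_31 = (-0.05)(-0.10) − (-0.20)(0.90) = 0.1850
  C_32 = −[(1.00)(-0.10) − (-0.20)(0.00)] = 0.1000
  C_33 = (1.00)(0.90) − (-0.05)(0.00) = 0.9000
det(I−A) = Σ_j (I−A)_1j·C_1j = (1.00)(0.7150) + (-0.05)(0.0250) + (-0.20)(0.2250) = 0.66875
adj(I−A) = Cᵀ =
  [ 0.7150   0.0500   0.1850]
  [ 0.0250   0.7500   0.1000]
  [ 0.2250   0.0625   0.9000]
(I − A)⁻¹ = adj(I−A) / det(I−A) ≈
  [   1.0692     0.0748     0.2766]
  [   0.0374     1.1215     0.1495]
  [   0.3364     0.0935     1.3458]
x = (I − A)⁻¹ d = adj(I−A)·d / det(I−A), with det(I−A) = 0.66875:
  x_P = (0.7150·135 + 0.0500·85 + 0.1850·30) / 0.66875 = 106.325 / 0.66875 ≈ 158.991
  x_F = (0.0250·135 + 0.7500·85 + 0.1000·30) / 0.66875 = 70.125 / 0.66875 ≈ 104.860
  x_D = (0.2250·135 + 0.0625·85 + 0.9000·30) / 0.66875 = 62.6875 / 0.66875 ≈ 93.738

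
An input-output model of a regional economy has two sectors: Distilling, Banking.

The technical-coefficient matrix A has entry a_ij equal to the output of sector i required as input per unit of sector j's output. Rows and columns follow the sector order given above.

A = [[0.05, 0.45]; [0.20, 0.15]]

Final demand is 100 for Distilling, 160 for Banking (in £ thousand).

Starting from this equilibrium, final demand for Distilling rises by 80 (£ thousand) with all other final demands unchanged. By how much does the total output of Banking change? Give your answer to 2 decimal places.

I − A =
  [   0.95    -0.45]
  [  -0.20     0.85]
det(I−A) = (0.95)(0.85) − (-0.45)(-0.20) = 0.7175
adj(I−A) = [[0.85, 0.45], [0.20, 0.95]]
(I − A)⁻¹ = adj(I−A) / det(I−A) ≈
  [   1.1847     0.6272]
  [   0.2787     1.3240]
Δx = (I − A)⁻¹ Δd with Δd having +80 in the Distilling component and 0 elsewhere.
So Δx_2 = L_21 · (+80), where L_21 = adj(I−A)_21 / det(I−A) = 0.20 / 0.7175.
Δx_2 = 0.20 × (+80) / 0.7175 = 16.00 / 0.7175 ≈ 22.30.

Δx_2 = 22.30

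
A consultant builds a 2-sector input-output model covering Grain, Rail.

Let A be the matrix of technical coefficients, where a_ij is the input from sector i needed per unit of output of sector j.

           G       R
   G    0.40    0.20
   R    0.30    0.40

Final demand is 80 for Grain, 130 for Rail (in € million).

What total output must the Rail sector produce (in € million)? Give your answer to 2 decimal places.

I − A =
  [   0.60    -0.20]
  [  -0.30     0.60]
det(I−A) = (0.60)(0.60) − (-0.20)(-0.30) = 0.3000
adj(I−A) = [[0.60, 0.20], [0.30, 0.60]]
(I − A)⁻¹ = adj(I−A) / det(I−A) ≈
  [   2.0000     0.6667]
  [   1.0000     2.0000]
x = (I − A)⁻¹ d = adj(I−A)·d / det(I−A), with det(I−A) = 0.3000:
  x_G = (0.60·80 + 0.20·130) / 0.3000 = 74.00 / 0.3000 ≈ 246.67
  x_R = (0.30·80 + 0.60·130) / 0.3000 = 102.00 / 0.3000 = 340.00

x_R = 340.00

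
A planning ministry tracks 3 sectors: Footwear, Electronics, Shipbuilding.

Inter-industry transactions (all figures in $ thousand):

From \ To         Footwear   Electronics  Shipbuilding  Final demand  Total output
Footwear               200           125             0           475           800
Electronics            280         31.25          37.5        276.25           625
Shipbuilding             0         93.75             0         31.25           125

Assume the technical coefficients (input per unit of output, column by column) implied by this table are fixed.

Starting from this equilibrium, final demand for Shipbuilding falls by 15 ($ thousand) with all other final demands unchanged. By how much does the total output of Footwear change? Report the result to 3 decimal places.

Technical coefficients a_ij = z_ij / X_j:
  a_11 = 200/800 = 0.25, a_21 = 280/800 = 0.35, a_31 = 0/800 = 0.00
  a_12 = 125/625 = 0.20, a_22 = 31.25/625 = 0.05, a_32 = 93.75/625 = 0.15
  a_13 = 0/125 = 0.00, a_23 = 37.5/125 = 0.30, a_33 = 0/125 = 0.00
I − A =
  [   0.75    -0.20     0.00]
  [  -0.35     0.95    -0.30]
  [   0.00    -0.15     1.00]
Cofactors of I−A, C_ij = (−1)^(i+j)·(minor ij) (rows/columns in the sector order above):
  C_11 = (0.95)(1.00) − (-0.30)(-0.15) = 0.9050
  C_12 = −[(-0.35)(1.00) − (-0.30)(0.00)] = 0.3500
  C_13 = (-0.35)(-0.15) − (0.95)(0.00) = 0.0525
  C_21 = −[(-0.20)(1.00) − (0.00)(-0.15)] = 0.2000
  C_22 = (0.75)(1.00) − (0.00)(0.00) = 0.7500
  C_23 = −[(0.75)(-0.15) − (-0.20)(0.00)] = 0.1125
  C_31 = (-0.20)(-0.30) − (0.00)(0.95) = 0.0600
  C_32 = −[(0.75)(-0.30) − (0.00)(-0.35)] = 0.2250
  C_33 = (0.75)(0.95) − (-0.20)(-0.35) = 0.6425
det(I−A) = Σ_j (I−A)_1j·C_1j = (0.75)(0.9050) + (-0.20)(0.3500) + (0.00)(0.0525) = 0.60875
adj(I−A) = Cᵀ =
  [ 0.9050   0.2000   0.0600]
  [ 0.3500   0.7500   0.2250]
  [ 0.0525   0.1125   0.6425]
(I − A)⁻¹ = adj(I−A) / det(I−A) ≈
  [   1.4867     0.3285     0.0986]
  [   0.5749     1.2320     0.3696]
  [   0.0862     0.1848     1.0554]
Δx = (I − A)⁻¹ Δd with Δd having -15 in the Shipbuilding component and 0 elsewhere.
So Δx_1 = L_13 · (-15), where L_13 = adj(I−A)_13 / det(I−A) = 0.0600 / 0.60875.
Δx_1 = 0.0600 × (-15) / 0.60875 = -0.90 / 0.60875 ≈ -1.478.

Δx_1 = -1.478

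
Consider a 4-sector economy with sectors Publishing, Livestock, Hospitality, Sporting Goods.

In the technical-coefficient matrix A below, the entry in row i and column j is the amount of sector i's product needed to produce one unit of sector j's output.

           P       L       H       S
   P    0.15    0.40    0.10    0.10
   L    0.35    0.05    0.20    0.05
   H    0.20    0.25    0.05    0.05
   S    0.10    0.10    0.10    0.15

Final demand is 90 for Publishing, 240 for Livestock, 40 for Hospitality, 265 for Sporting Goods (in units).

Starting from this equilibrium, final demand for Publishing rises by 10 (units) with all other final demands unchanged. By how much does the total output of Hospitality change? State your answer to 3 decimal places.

I − A =
  [   0.85    -0.40    -0.10    -0.10]
  [  -0.35     0.95    -0.20    -0.05]
  [  -0.20    -0.25     0.95    -0.05]
  [  -0.10    -0.10    -0.10     0.85]
Compute the cofactors C_ij = (−1)^(i+j)·(3×3 minor ij) of I−A; the adjugate is their transpose:
adj(I−A) = Cᵀ =
  [ 0.712875   0.354750   0.161750   0.114250]
  [ 0.321625   0.653125   0.180500   0.086875]
  [ 0.242625   0.254375   0.548125   0.075750]
  [ 0.150250   0.148500   0.104750   0.547875]
det(I−A) = Σ_j (I−A)_1j·C_1j = (0.85)(0.712875) + (-0.40)(0.321625) + (-0.10)(0.242625) + (-0.10)(0.150250) = 0.43800625
(I − A)⁻¹ = adj(I−A) / det(I−A) ≈
  [   1.6275     0.8099     0.3693     0.2608]
  [   0.7343     1.4911     0.4121     0.1983]
  [   0.5539     0.5808     1.2514     0.1729]
  [   0.3430     0.3390     0.2392     1.2508]
Δx = (I − A)⁻¹ Δd with Δd having +10 in the Publishing component and 0 elsewhere.
So Δx_H = L_HP · (+10), where L_HP = adj(I−A)_HP / det(I−A) = 0.242625 / 0.43800625.
Δx_H = 0.242625 × (+10) / 0.43800625 = 2.42625 / 0.43800625 ≈ 5.539.

Δx_H = 5.539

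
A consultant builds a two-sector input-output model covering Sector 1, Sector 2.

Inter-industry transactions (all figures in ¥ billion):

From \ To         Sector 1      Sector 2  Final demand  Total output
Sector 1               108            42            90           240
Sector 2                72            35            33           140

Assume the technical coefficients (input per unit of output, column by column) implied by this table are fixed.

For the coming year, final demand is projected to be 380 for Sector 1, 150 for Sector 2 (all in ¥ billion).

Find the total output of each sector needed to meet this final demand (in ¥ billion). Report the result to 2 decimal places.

x_1 = 1023.26, x_2 = 609.30

Technical coefficients a_ij = z_ij / X_j:
  a_11 = 108/240 = 0.45, a_21 = 72/240 = 0.30
  a_12 = 42/140 = 0.30, a_22 = 35/140 = 0.25
I − A =
  [   0.55    -0.30]
  [  -0.30     0.75]
det(I−A) = (0.55)(0.75) − (-0.30)(-0.30) = 0.3225
adj(I−A) = [[0.75, 0.30], [0.30, 0.55]]
(I − A)⁻¹ = adj(I−A) / det(I−A) ≈
  [   2.3256     0.9302]
  [   0.9302     1.7054]
x = (I − A)⁻¹ d = adj(I−A)·d / det(I−A), with det(I−A) = 0.3225:
  x_1 = (0.75·380 + 0.30·150) / 0.3225 = 330.00 / 0.3225 ≈ 1023.26
  x_2 = (0.30·380 + 0.55·150) / 0.3225 = 196.50 / 0.3225 ≈ 609.30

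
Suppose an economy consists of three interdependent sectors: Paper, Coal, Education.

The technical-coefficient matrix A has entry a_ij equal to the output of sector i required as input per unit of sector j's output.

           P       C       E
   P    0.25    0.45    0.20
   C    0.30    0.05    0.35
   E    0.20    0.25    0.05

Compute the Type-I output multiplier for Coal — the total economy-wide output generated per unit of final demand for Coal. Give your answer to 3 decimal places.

I − A =
  [   0.75    -0.45    -0.20]
  [  -0.30     0.95    -0.35]
  [  -0.20    -0.25     0.95]
Cofactors of I−A, C_ij = (−1)^(i+j)·(minor ij) (rows/columns in the sector order above):
  C_11 = (0.95)(0.95) − (-0.35)(-0.25) = 0.8150
  C_12 = −[(-0.30)(0.95) − (-0.35)(-0.20)] = 0.3550
  C_13 = (-0.30)(-0.25) − (0.95)(-0.20) = 0.2650
  C_21 = −[(-0.45)(0.95) − (-0.20)(-0.25)] = 0.4775
  C_22 = (0.75)(0.95) − (-0.20)(-0.20) = 0.6725
  C_23 = −[(0.75)(-0.25) − (-0.45)(-0.20)] = 0.2775
  C_31 = (-0.45)(-0.35) − (-0.20)(0.95) = 0.3475
  C_32 = −[(0.75)(-0.35) − (-0.20)(-0.30)] = 0.3225
  C_33 = (0.75)(0.95) − (-0.45)(-0.30) = 0.5775
det(I−A) = Σ_j (I−A)_1j·C_1j = (0.75)(0.8150) + (-0.45)(0.3550) + (-0.20)(0.2650) = 0.3985
adj(I−A) = Cᵀ =
  [ 0.8150   0.4775   0.3475]
  [ 0.3550   0.6725   0.3225]
  [ 0.2650   0.2775   0.5775]
(I − A)⁻¹ = adj(I−A) / det(I−A) ≈
  [   2.0452     1.1982     0.8720]
  [   0.8908     1.6876     0.8093]
  [   0.6650     0.6964     1.4492]
The output multiplier for sector j is the column-j sum of the Leontief inverse (I − A)⁻¹ = adj(I−A) / det(I−A).
Column C of adj(I−A): (0.4775, 0.6725, 0.2775); det(I−A) = 0.3985.
m_C = (0.4775 + 0.6725 + 0.2775) / 0.3985 = 1.4275 / 0.3985 ≈ 3.582.

m_C = 3.582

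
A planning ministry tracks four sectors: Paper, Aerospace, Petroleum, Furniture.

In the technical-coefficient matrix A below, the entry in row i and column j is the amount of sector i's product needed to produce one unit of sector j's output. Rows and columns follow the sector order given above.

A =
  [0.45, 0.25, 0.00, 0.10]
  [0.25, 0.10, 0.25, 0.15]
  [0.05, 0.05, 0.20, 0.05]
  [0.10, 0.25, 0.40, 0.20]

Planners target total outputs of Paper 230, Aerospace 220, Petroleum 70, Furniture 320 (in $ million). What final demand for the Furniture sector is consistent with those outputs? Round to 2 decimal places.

d_4 = 150.00

I − A =
  [   0.55    -0.25     0.00    -0.10]
  [  -0.25     0.90    -0.25    -0.15]
  [  -0.05    -0.05     0.80    -0.05]
  [  -0.10    -0.25    -0.40     0.80]
d = (I − A) x:
  d_1 = (+0.55)·230 + (-0.25)·220 + (+0.00)·70 + (-0.10)·320 = 39.50
  d_2 = (-0.25)·230 + (+0.90)·220 + (-0.25)·70 + (-0.15)·320 = 75.00
  d_3 = (-0.05)·230 + (-0.05)·220 + (+0.80)·70 + (-0.05)·320 = 17.50
  d_4 = (-0.10)·230 + (-0.25)·220 + (-0.40)·70 + (+0.80)·320 = 150.00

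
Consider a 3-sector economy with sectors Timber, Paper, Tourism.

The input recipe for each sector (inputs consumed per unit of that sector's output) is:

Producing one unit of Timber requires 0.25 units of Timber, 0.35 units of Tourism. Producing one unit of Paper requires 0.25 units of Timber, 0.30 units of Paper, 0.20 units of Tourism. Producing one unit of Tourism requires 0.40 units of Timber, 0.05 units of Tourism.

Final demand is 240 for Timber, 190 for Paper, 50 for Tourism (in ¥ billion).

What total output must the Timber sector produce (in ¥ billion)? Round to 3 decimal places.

I − A =
  [   0.75    -0.25    -0.40]
  [   0.00     0.70     0.00]
  [  -0.35    -0.20     0.95]
Cofactors of I−A, C_ij = (−1)^(i+j)·(minor ij) (rows/columns in the sector order above):
  C_11 = (0.70)(0.95) − (0.00)(-0.20) = 0.6650
  C_12 = −[(0.00)(0.95) − (0.00)(-0.35)] = 0.0000
  C_13 = (0.00)(-0.20) − (0.70)(-0.35) = 0.2450
  C_21 = −[(-0.25)(0.95) − (-0.40)(-0.20)] = 0.3175
  C_22 = (0.75)(0.95) − (-0.40)(-0.35) = 0.5725
  C_23 = −[(0.75)(-0.20) − (-0.25)(-0.35)] = 0.2375
  C_31 = (-0.25)(0.00) − (-0.40)(0.70) = 0.2800
  C_32 = −[(0.75)(0.00) − (-0.40)(0.00)] = 0.0000
  C_33 = (0.75)(0.70) − (-0.25)(0.00) = 0.5250
det(I−A) = Σ_j (I−A)_1j·C_1j = (0.75)(0.6650) + (-0.25)(0.0000) + (-0.40)(0.2450) = 0.40075
adj(I−A) = Cᵀ =
  [ 0.6650   0.3175   0.2800]
  [ 0.0000   0.5725   0.0000]
  [ 0.2450   0.2375   0.5250]
(I − A)⁻¹ = adj(I−A) / det(I−A) ≈
  [   1.6594     0.7923     0.6987]
  [   0.0000     1.4286     0.0000]
  [   0.6114     0.5926     1.3100]
x = (I − A)⁻¹ d = adj(I−A)·d / det(I−A), with det(I−A) = 0.40075:
  x_1 = (0.6650·240 + 0.3175·190 + 0.2800·50) / 0.40075 = 233.925 / 0.40075 ≈ 583.718
  x_2 = (0.0000·240 + 0.5725·190 + 0.0000·50) / 0.40075 = 108.775 / 0.40075 ≈ 271.429
  x_3 = (0.2450·240 + 0.2375·190 + 0.5250·50) / 0.40075 = 130.175 / 0.40075 ≈ 324.828

x_1 = 583.718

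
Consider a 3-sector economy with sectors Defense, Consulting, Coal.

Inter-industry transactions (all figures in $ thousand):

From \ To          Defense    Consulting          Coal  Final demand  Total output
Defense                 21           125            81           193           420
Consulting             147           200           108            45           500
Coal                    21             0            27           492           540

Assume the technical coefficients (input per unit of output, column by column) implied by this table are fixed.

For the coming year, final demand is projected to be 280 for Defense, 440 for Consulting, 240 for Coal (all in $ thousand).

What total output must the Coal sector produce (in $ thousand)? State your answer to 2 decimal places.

x_3 = 287.34

Technical coefficients a_ij = z_ij / X_j:
  a_11 = 21/420 = 0.05, a_21 = 147/420 = 0.35, a_31 = 21/420 = 0.05
  a_12 = 125/500 = 0.25, a_22 = 200/500 = 0.40, a_32 = 0/500 = 0.00
  a_13 = 81/540 = 0.15, a_23 = 108/540 = 0.20, a_33 = 27/540 = 0.05
I − A =
  [   0.95    -0.25    -0.15]
  [  -0.35     0.60    -0.20]
  [  -0.05     0.00     0.95]
Cofactors of I−A, C_ij = (−1)^(i+j)·(minor ij) (rows/columns in the sector order above):
  C_11 = (0.60)(0.95) − (-0.20)(0.00) = 0.5700
  C_12 = −[(-0.35)(0.95) − (-0.20)(-0.05)] = 0.3425
  C_13 = (-0.35)(0.00) − (0.60)(-0.05) = 0.0300
  C_21 = −[(-0.25)(0.95) − (-0.15)(0.00)] = 0.2375
  C_22 = (0.95)(0.95) − (-0.15)(-0.05) = 0.8950
  C_23 = −[(0.95)(0.00) − (-0.25)(-0.05)] = 0.0125
  C_31 = (-0.25)(-0.20) − (-0.15)(0.60) = 0.1400
  C_32 = −[(0.95)(-0.20) − (-0.15)(-0.35)] = 0.2425
  C_33 = (0.95)(0.60) − (-0.25)(-0.35) = 0.4825
det(I−A) = Σ_j (I−A)_1j·C_1j = (0.95)(0.5700) + (-0.25)(0.3425) + (-0.15)(0.0300) = 0.451375
adj(I−A) = Cᵀ =
  [ 0.5700   0.2375   0.1400]
  [ 0.3425   0.8950   0.2425]
  [ 0.0300   0.0125   0.4825]
(I − A)⁻¹ = adj(I−A) / det(I−A) ≈
  [   1.2628     0.5262     0.3102]
  [   0.7588     1.9828     0.5372]
  [   0.0665     0.0277     1.0690]
x = (I − A)⁻¹ d = adj(I−A)·d / det(I−A), with det(I−A) = 0.451375:
  x_1 = (0.5700·280 + 0.2375·440 + 0.1400·240) / 0.451375 = 297.70 / 0.451375 ≈ 659.54
  x_2 = (0.3425·280 + 0.8950·440 + 0.2425·240) / 0.451375 = 547.90 / 0.451375 ≈ 1213.85
  x_3 = (0.0300·280 + 0.0125·440 + 0.4825·240) / 0.451375 = 129.70 / 0.451375 ≈ 287.34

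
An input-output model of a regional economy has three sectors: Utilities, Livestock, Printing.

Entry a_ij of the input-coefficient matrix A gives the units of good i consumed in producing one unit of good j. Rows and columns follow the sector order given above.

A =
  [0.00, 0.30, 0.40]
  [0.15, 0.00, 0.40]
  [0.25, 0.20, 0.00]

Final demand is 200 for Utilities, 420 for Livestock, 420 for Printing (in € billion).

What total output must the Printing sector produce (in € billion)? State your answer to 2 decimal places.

I − A =
  [   1.00    -0.30    -0.40]
  [  -0.15     1.00    -0.40]
  [  -0.25    -0.20     1.00]
Cofactors of I−A, C_ij = (−1)^(i+j)·(minor ij) (rows/columns in the sector order above):
  C_11 = (1.00)(1.00) − (-0.40)(-0.20) = 0.9200
  C_12 = −[(-0.15)(1.00) − (-0.40)(-0.25)] = 0.2500
  C_13 = (-0.15)(-0.20) − (1.00)(-0.25) = 0.2800
  C_21 = −[(-0.30)(1.00) − (-0.40)(-0.20)] = 0.3800
  C_22 = (1.00)(1.00) − (-0.40)(-0.25) = 0.9000
  C_23 = −[(1.00)(-0.20) − (-0.30)(-0.25)] = 0.2750
  C_31 = (-0.30)(-0.40) − (-0.40)(1.00) = 0.5200
  C_32 = −[(1.00)(-0.40) − (-0.40)(-0.15)] = 0.4600
  C_33 = (1.00)(1.00) − (-0.30)(-0.15) = 0.9550
det(I−A) = Σ_j (I−A)_1j·C_1j = (1.00)(0.9200) + (-0.30)(0.2500) + (-0.40)(0.2800) = 0.7330
adj(I−A) = Cᵀ =
  [ 0.9200   0.3800   0.5200]
  [ 0.2500   0.9000   0.4600]
  [ 0.2800   0.2750   0.9550]
(I − A)⁻¹ = adj(I−A) / det(I−A) ≈
  [   1.2551     0.5184     0.7094]
  [   0.3411     1.2278     0.6276]
  [   0.3820     0.3752     1.3029]
x = (I − A)⁻¹ d = adj(I−A)·d / det(I−A), with det(I−A) = 0.7330:
  x_1 = (0.9200·200 + 0.3800·420 + 0.5200·420) / 0.7330 = 562.00 / 0.7330 ≈ 766.71
  x_2 = (0.2500·200 + 0.9000·420 + 0.4600·420) / 0.7330 = 621.20 / 0.7330 ≈ 847.48
  x_3 = (0.2800·200 + 0.2750·420 + 0.9550·420) / 0.7330 = 572.60 / 0.7330 ≈ 781.17

x_3 = 781.17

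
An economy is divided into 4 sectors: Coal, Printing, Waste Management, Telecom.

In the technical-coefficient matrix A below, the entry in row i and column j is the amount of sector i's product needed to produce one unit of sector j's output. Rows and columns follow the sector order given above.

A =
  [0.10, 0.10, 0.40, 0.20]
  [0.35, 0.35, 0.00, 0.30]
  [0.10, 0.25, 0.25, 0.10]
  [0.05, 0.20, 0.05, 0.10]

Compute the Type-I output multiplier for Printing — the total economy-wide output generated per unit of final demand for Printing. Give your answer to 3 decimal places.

m_P = 4.562

I − A =
  [   0.90    -0.10    -0.40    -0.20]
  [  -0.35     0.65     0.00    -0.30]
  [  -0.10    -0.25     0.75    -0.10]
  [  -0.05    -0.20    -0.05     0.90]
Compute the cofactors C_ij = (−1)^(i+j)·(3×3 minor ij) of I−A; the adjugate is their transpose:
adj(I−A) = Cᵀ =
  [ 0.38675   0.19750   0.21800   0.17600]
  [ 0.24725   0.55650   0.14900   0.25700]
  [ 0.14525   0.23150   0.41900   0.15600]
  [ 0.08450   0.14750   0.06850   0.35150]
det(I−A) = Σ_j (I−A)_1j·C_1j = (0.90)(0.38675) + (-0.10)(0.24725) + (-0.40)(0.14525) + (-0.20)(0.08450) = 0.24835
(I − A)⁻¹ = adj(I−A) / det(I−A) ≈
  [   1.5573     0.7952     0.8778     0.7087]
  [   0.9956     2.2408     0.6000     1.0348]
  [   0.5849     0.9322     1.6871     0.6281]
  [   0.3402     0.5939     0.2758     1.4153]
The output multiplier for sector j is the column-j sum of the Leontief inverse (I − A)⁻¹ = adj(I−A) / det(I−A).
Column P of adj(I−A): (0.19750, 0.55650, 0.23150, 0.14750); det(I−A) = 0.24835.
m_P = (0.19750 + 0.55650 + 0.23150 + 0.14750) / 0.24835 = 1.133 / 0.24835 ≈ 4.562.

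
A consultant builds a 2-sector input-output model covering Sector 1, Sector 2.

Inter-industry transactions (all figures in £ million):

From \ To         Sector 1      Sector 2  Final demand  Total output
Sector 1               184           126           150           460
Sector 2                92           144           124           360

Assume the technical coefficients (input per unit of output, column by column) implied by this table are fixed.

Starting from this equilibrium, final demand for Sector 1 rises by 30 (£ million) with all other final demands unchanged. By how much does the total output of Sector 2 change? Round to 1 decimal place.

Δx_2 = 20.7

Technical coefficients a_ij = z_ij / X_j:
  a_11 = 184/460 = 0.40, a_21 = 92/460 = 0.20
  a_12 = 126/360 = 0.35, a_22 = 144/360 = 0.40
I − A =
  [   0.60    -0.35]
  [  -0.20     0.60]
det(I−A) = (0.60)(0.60) − (-0.35)(-0.20) = 0.2900
adj(I−A) = [[0.60, 0.35], [0.20, 0.60]]
(I − A)⁻¹ = adj(I−A) / det(I−A) ≈
  [   2.0690     1.2069]
  [   0.6897     2.0690]
Δx = (I − A)⁻¹ Δd with Δd having +30 in the Sector 1 component and 0 elsewhere.
So Δx_2 = L_21 · (+30), where L_21 = adj(I−A)_21 / det(I−A) = 0.20 / 0.2900.
Δx_2 = 0.20 × (+30) / 0.2900 = 6.00 / 0.2900 ≈ 20.7.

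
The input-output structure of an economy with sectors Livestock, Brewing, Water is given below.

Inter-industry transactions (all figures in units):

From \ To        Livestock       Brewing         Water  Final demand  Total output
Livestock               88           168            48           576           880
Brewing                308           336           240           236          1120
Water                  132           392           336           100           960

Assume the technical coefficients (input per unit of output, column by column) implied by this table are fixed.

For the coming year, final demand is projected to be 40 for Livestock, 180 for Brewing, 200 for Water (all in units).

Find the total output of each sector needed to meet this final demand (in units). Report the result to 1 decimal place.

Technical coefficients a_ij = z_ij / X_j:
  a_11 = 88/880 = 0.10, a_21 = 308/880 = 0.35, a_31 = 132/880 = 0.15
  a_12 = 168/1120 = 0.15, a_22 = 336/1120 = 0.30, a_32 = 392/1120 = 0.35
  a_13 = 48/960 = 0.05, a_23 = 240/960 = 0.25, a_33 = 336/960 = 0.35
I − A =
  [   0.90    -0.15    -0.05]
  [  -0.35     0.70    -0.25]
  [  -0.15    -0.35     0.65]
Cofactors of I−A, C_ij = (−1)^(i+j)·(minor ij) (rows/columns in the sector order above):
  C_11 = (0.70)(0.65) − (-0.25)(-0.35) = 0.3675
  C_12 = −[(-0.35)(0.65) − (-0.25)(-0.15)] = 0.2650
  C_13 = (-0.35)(-0.35) − (0.70)(-0.15) = 0.2275
  C_21 = −[(-0.15)(0.65) − (-0.05)(-0.35)] = 0.1150
  C_22 = (0.90)(0.65) − (-0.05)(-0.15) = 0.5775
  C_23 = −[(0.90)(-0.35) − (-0.15)(-0.15)] = 0.3375
  C_31 = (-0.15)(-0.25) − (-0.05)(0.70) = 0.0725
  C_32 = −[(0.90)(-0.25) − (-0.05)(-0.35)] = 0.2425
  C_33 = (0.90)(0.70) − (-0.15)(-0.35) = 0.5775
det(I−A) = Σ_j (I−A)_1j·C_1j = (0.90)(0.3675) + (-0.15)(0.2650) + (-0.05)(0.2275) = 0.279625
adj(I−A) = Cᵀ =
  [ 0.3675   0.1150   0.0725]
  [ 0.2650   0.5775   0.2425]
  [ 0.2275   0.3375   0.5775]
(I − A)⁻¹ = adj(I−A) / det(I−A) ≈
  [   1.3143     0.4113     0.2593]
  [   0.9477     2.0653     0.8672]
  [   0.8136     1.2070     2.0653]
x = (I − A)⁻¹ d = adj(I−A)·d / det(I−A), with det(I−A) = 0.279625:
  x_1 = (0.3675·40 + 0.1150·180 + 0.0725·200) / 0.279625 = 49.90 / 0.279625 ≈ 178.5
  x_2 = (0.2650·40 + 0.5775·180 + 0.2425·200) / 0.279625 = 163.05 / 0.279625 ≈ 583.1
  x_3 = (0.2275·40 + 0.3375·180 + 0.5775·200) / 0.279625 = 185.35 / 0.279625 ≈ 662.9

x_1 = 178.5, x_2 = 583.1, x_3 = 662.9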